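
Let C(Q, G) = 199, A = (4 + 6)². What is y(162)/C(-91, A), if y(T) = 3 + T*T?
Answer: 26247/199 ≈ 131.89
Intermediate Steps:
A = 100 (A = 10² = 100)
y(T) = 3 + T²
y(162)/C(-91, A) = (3 + 162²)/199 = (3 + 26244)*(1/199) = 26247*(1/199) = 26247/199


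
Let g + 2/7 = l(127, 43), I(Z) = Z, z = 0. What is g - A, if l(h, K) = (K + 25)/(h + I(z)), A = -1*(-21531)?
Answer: -19140837/889 ≈ -21531.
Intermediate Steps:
A = 21531
l(h, K) = (25 + K)/h (l(h, K) = (K + 25)/(h + 0) = (25 + K)/h)
g = 222/889 (g = -2/7 + (25 + 43)/127 = -2/7 + (1/127)*68 = -2/7 + 68/127 = 222/889 ≈ 0.24972)
g - A = 222/889 - 1*21531 = 222/889 - 21531 = -19140837/889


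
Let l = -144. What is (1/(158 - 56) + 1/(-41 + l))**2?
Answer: 6889/356076900 ≈ 1.9347e-5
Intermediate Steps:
(1/(158 - 56) + 1/(-41 + l))**2 = (1/(158 - 56) + 1/(-41 - 144))**2 = (1/102 + 1/(-185))**2 = (1/102 - 1/185)**2 = (83/18870)**2 = 6889/356076900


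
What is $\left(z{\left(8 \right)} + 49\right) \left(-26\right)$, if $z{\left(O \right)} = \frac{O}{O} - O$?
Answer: $-1092$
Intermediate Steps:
$z{\left(O \right)} = 1 - O$
$\left(z{\left(8 \right)} + 49\right) \left(-26\right) = \left(\left(1 - 8\right) + 49\right) \left(-26\right) = \left(-7 + 49\right) \left(-26\right) = 42 \left(-26\right) = -1092$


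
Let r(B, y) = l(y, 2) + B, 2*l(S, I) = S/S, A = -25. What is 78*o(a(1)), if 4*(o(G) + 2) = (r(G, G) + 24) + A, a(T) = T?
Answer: -585/4 ≈ -146.25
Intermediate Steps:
l(S, I) = ½ (l(S, I) = (S/S)/2 = (½)*1 = ½)
r(B, y) = ½ + B
o(G) = -17/8 + G/4 (o(G) = -2 + (((½ + G) + 24) - 25)/4 = -2 + ((49/2 + G) - 25)/4 = -2 + (-½ + G)/4 = -2 + (-⅛ + G/4) = -17/8 + G/4)
78*o(a(1)) = 78*(-17/8 + (¼)*1) = 78*(-17/8 + ¼) = 78*(-15/8) = -585/4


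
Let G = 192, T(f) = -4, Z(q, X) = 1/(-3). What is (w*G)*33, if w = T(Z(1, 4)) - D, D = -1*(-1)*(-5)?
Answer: 6336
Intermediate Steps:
Z(q, X) = -1/3
D = -5 (D = 1*(-5) = -5)
w = 1 (w = -4 - 1*(-5) = -4 + 5 = 1)
(w*G)*33 = (1*192)*33 = 192*33 = 6336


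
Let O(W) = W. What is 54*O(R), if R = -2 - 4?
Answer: -324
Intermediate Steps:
R = -6
54*O(R) = 54*(-6) = -324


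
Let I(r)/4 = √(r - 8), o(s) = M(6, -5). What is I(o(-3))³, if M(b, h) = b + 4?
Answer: 128*√2 ≈ 181.02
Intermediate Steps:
M(b, h) = 4 + b
o(s) = 10 (o(s) = 4 + 6 = 10)
I(r) = 4*√(-8 + r) (I(r) = 4*√(r - 8) = 4*√(-8 + r))
I(o(-3))³ = (4*√(-8 + 10))³ = (4*√2)³ = 128*√2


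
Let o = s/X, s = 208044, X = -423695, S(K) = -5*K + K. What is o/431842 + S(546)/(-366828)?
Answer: 2378146586396/399513458230865 ≈ 0.0059526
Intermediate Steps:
S(K) = -4*K
o = -208044/423695 (o = 208044/(-423695) = 208044*(-1/423695) = -208044/423695 ≈ -0.49102)
o/431842 + S(546)/(-366828) = -208044/423695/431842 - 4*546/(-366828) = -208044/423695*1/431842 - 2184*(-1/366828) = -104022/91484648095 + 26/4367 = 2378146586396/399513458230865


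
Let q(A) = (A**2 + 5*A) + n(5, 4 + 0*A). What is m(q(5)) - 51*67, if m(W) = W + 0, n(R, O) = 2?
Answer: -3365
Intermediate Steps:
q(A) = 2 + A**2 + 5*A (q(A) = (A**2 + 5*A) + 2 = 2 + A**2 + 5*A)
m(W) = W
m(q(5)) - 51*67 = (2 + 5**2 + 5*5) - 51*67 = (2 + 25 + 25) - 3417 = 52 - 3417 = -3365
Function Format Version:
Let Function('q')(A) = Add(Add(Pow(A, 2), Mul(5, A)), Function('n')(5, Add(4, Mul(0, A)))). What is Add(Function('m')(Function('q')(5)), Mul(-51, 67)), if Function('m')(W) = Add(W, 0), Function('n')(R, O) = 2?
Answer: -3365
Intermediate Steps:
Function('q')(A) = Add(2, Pow(A, 2), Mul(5, A)) (Function('q')(A) = Add(Add(Pow(A, 2), Mul(5, A)), 2) = Add(2, Pow(A, 2), Mul(5, A)))
Function('m')(W) = W
Add(Function('m')(Function('q')(5)), Mul(-51, 67)) = Add(Add(2, Pow(5, 2), Mul(5, 5)), Mul(-51, 67)) = Add(Add(2, 25, 25), -3417) = Add(52, -3417) = -3365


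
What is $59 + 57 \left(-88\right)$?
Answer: $-4957$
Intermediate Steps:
$59 + 57 \left(-88\right) = 59 - 5016 = -4957$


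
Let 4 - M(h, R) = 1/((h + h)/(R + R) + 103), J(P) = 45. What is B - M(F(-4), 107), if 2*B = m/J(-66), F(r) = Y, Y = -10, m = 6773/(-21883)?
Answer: -86607180893/21685834170 ≈ -3.9937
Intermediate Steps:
m = -6773/21883 (m = 6773*(-1/21883) = -6773/21883 ≈ -0.30951)
F(r) = -10
M(h, R) = 4 - 1/(103 + h/R) (M(h, R) = 4 - 1/((h + h)/(R + R) + 103) = 4 - 1/((2*h)/((2*R)) + 103) = 4 - 1/((2*h)*(1/(2*R)) + 103) = 4 - 1/(h/R + 103) = 4 - 1/(103 + h/R))
B = -6773/1969470 (B = (-6773/21883/45)/2 = (-6773/21883*1/45)/2 = (1/2)*(-6773/984735) = -6773/1969470 ≈ -0.0034390)
B - M(F(-4), 107) = -6773/1969470 - (4*(-10) + 411*107)/(-10 + 103*107) = -6773/1969470 - (-40 + 43977)/(-10 + 11021) = -6773/1969470 - 43937/11011 = -86607180893/21685834170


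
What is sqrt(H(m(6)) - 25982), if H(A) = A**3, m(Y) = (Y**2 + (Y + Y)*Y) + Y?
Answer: sqrt(1455562) ≈ 1206.5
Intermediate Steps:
m(Y) = Y + 3*Y**2 (m(Y) = (Y**2 + (2*Y)*Y) + Y = (Y**2 + 2*Y**2) + Y = 3*Y**2 + Y = Y + 3*Y**2)
sqrt(H(m(6)) - 25982) = sqrt((6*(1 + 3*6))**3 - 25982) = sqrt((6*(1 + 18))**3 - 25982) = sqrt((6*19)**3 - 25982) = sqrt(114**3 - 25982) = sqrt(1481544 - 25982) = sqrt(1455562)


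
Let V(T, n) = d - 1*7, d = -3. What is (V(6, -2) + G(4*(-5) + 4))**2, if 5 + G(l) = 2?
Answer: 169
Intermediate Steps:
G(l) = -3 (G(l) = -5 + 2 = -3)
V(T, n) = -10 (V(T, n) = -3 - 1*7 = -3 - 7 = -10)
(V(6, -2) + G(4*(-5) + 4))**2 = (-10 - 3)**2 = (-13)**2 = 169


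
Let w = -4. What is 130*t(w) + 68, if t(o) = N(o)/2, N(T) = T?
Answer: -192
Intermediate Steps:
t(o) = o/2
130*t(w) + 68 = 130*((½)*(-4)) + 68 = 130*(-2) + 68 = -260 + 68 = -192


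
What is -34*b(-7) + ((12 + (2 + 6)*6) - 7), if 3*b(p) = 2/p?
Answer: 1181/21 ≈ 56.238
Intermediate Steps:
b(p) = 2/(3*p) (b(p) = (2/p)/3 = 2/(3*p))
-34*b(-7) + ((12 + (2 + 6)*6) - 7) = -68/(3*(-7)) + ((12 + (2 + 6)*6) - 7) = -68*(-1)/(3*7) + ((12 + 8*6) - 7) = -34*(-2/21) + ((12 + 48) - 7) = 68/21 + (60 - 7) = 68/21 + 53 = 1181/21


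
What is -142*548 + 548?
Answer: -77268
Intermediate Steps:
-142*548 + 548 = -77816 + 548 = -77268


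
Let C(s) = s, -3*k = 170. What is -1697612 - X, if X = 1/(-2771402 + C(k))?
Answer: -14114584470109/8314376 ≈ -1.6976e+6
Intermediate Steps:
k = -170/3 (k = -⅓*170 = -170/3 ≈ -56.667)
X = -3/8314376 (X = 1/(-2771402 - 170/3) = 1/(-8314376/3) = -3/8314376 ≈ -3.6082e-7)
-1697612 - X = -1697612 - 1*(-3/8314376) = -1697612 + 3/8314376 = -14114584470109/8314376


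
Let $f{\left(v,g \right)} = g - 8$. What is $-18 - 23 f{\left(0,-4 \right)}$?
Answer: $258$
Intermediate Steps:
$f{\left(v,g \right)} = -8 + g$ ($f{\left(v,g \right)} = g - 8 = -8 + g$)
$-18 - 23 f{\left(0,-4 \right)} = -18 - 23 \left(-8 - 4\right) = -18 - -276 = -18 + 276 = 258$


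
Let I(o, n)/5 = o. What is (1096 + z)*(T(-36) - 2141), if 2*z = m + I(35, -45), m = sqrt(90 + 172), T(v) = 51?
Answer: -2473515 - 1045*sqrt(262) ≈ -2.4904e+6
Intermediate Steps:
I(o, n) = 5*o
m = sqrt(262) ≈ 16.186
z = 175/2 + sqrt(262)/2 (z = (sqrt(262) + 5*35)/2 = (sqrt(262) + 175)/2 = (175 + sqrt(262))/2 = 175/2 + sqrt(262)/2 ≈ 95.593)
(1096 + z)*(T(-36) - 2141) = (1096 + (175/2 + sqrt(262)/2))*(51 - 2141) = (2367/2 + sqrt(262)/2)*(-2090) = -2473515 - 1045*sqrt(262)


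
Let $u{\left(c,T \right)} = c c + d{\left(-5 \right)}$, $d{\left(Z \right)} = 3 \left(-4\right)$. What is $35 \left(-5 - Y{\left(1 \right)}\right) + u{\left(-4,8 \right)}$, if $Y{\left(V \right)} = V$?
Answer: $-206$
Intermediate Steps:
$d{\left(Z \right)} = -12$
$u{\left(c,T \right)} = -12 + c^{2}$ ($u{\left(c,T \right)} = c c - 12 = c^{2} - 12 = -12 + c^{2}$)
$35 \left(-5 - Y{\left(1 \right)}\right) + u{\left(-4,8 \right)} = 35 \left(-5 - 1\right) - \left(12 - \left(-4\right)^{2}\right) = 35 \left(-5 - 1\right) + \left(-12 + 16\right) = 35 \left(-6\right) + 4 = -210 + 4 = -206$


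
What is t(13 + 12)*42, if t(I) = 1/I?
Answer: 42/25 ≈ 1.6800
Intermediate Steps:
t(13 + 12)*42 = 42/(13 + 12) = 42/25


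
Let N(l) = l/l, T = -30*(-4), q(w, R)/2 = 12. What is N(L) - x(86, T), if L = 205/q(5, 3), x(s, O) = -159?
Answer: 160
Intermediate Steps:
q(w, R) = 24 (q(w, R) = 2*12 = 24)
T = 120
L = 205/24 ≈ 8.5417
N(l) = 1
N(L) - x(86, T) = 1 - 1*(-159) = 1 + 159 = 160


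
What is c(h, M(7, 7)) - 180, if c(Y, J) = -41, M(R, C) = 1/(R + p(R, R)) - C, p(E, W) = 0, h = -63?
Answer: -221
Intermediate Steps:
M(R, C) = 1/R - C (M(R, C) = 1/(R + 0) - C = 1/R - C)
c(h, M(7, 7)) - 180 = -41 - 180 = -221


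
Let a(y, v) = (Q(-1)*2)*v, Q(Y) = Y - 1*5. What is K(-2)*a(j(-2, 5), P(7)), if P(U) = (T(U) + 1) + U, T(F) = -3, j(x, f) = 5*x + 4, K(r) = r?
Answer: 120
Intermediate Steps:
j(x, f) = 4 + 5*x
Q(Y) = -5 + Y (Q(Y) = Y - 5 = -5 + Y)
P(U) = -2 + U (P(U) = (-3 + 1) + U = -2 + U)
a(y, v) = -12*v (a(y, v) = ((-5 - 1)*2)*v = (-6*2)*v = -12*v)
K(-2)*a(j(-2, 5), P(7)) = -(-24)*(-2 + 7) = -(-24)*5 = -2*(-60) = 120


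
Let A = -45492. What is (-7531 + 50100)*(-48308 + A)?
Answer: -3992972200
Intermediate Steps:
(-7531 + 50100)*(-48308 + A) = (-7531 + 50100)*(-48308 - 45492) = 42569*(-93800) = -3992972200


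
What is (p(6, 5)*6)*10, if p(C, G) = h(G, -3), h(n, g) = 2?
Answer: 120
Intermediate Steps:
p(C, G) = 2
(p(6, 5)*6)*10 = (2*6)*10 = 12*10 = 120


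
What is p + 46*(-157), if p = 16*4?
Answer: -7158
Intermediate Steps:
p = 64
p + 46*(-157) = 64 + 46*(-157) = 64 - 7222 = -7158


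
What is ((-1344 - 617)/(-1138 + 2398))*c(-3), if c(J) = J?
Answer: 1961/420 ≈ 4.6690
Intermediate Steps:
((-1344 - 617)/(-1138 + 2398))*c(-3) = ((-1344 - 617)/(-1138 + 2398))*(-3) = -1961/1260*(-3) = 1961/420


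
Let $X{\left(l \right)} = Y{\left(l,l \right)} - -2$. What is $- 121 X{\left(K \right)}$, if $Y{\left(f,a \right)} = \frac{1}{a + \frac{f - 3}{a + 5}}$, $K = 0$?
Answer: $- \frac{121}{3} \approx -40.333$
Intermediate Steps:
$Y{\left(f,a \right)} = \frac{1}{a + \frac{-3 + f}{5 + a}}$
$X{\left(l \right)} = 2 + \frac{5 + l}{-3 + l^{2} + 6 l}$ ($X{\left(l \right)} = \frac{5 + l}{-3 + l + l^{2} + 5 l} - -2 = \frac{5 + l}{-3 + l^{2} + 6 l} + 2 = 2 + \frac{5 + l}{-3 + l^{2} + 6 l}$)
$- 121 X{\left(K \right)} = - 121 \frac{-1 + 2 \cdot 0^{2} + 13 \cdot 0}{-3 + 0^{2} + 6 \cdot 0} = - 121 \frac{-1 + 2 \cdot 0 + 0}{-3 + 0 + 0} = - 121 \frac{-1 + 0 + 0}{-3} = - 121 \left(\left(- \frac{1}{3}\right) \left(-1\right)\right) = \left(-121\right) \frac{1}{3} = - \frac{121}{3}$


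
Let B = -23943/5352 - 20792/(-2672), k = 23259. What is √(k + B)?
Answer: √516196967187506/148964 ≈ 152.52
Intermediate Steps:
B = 985481/297928 (B = -23943*1/5352 - 20792*(-1/2672) = -7981/1784 + 2599/334 = 985481/297928 ≈ 3.3078)
√(k + B) = √(23259 + 985481/297928) = √(6930492833/297928) = √516196967187506/148964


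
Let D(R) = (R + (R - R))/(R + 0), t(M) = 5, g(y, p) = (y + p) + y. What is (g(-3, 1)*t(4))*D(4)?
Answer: -25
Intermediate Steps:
g(y, p) = p + 2*y (g(y, p) = (p + y) + y = p + 2*y)
D(R) = 1 (D(R) = (R + 0)/R = R/R = 1)
(g(-3, 1)*t(4))*D(4) = ((1 + 2*(-3))*5)*1 = ((1 - 6)*5)*1 = -5*5*1 = -25*1 = -25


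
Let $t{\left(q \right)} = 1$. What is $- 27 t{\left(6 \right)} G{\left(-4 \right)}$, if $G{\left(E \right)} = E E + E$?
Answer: $-324$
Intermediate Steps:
$G{\left(E \right)} = E + E^{2}$ ($G{\left(E \right)} = E^{2} + E = E + E^{2}$)
$- 27 t{\left(6 \right)} G{\left(-4 \right)} = \left(-27\right) 1 \left(- 4 \left(1 - 4\right)\right) = - 27 \left(\left(-4\right) \left(-3\right)\right) = \left(-27\right) 12 = -324$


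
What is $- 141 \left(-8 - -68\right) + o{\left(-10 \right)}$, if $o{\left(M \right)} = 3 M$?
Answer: $-8490$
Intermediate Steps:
$- 141 \left(-8 - -68\right) + o{\left(-10 \right)} = - 141 \left(-8 - -68\right) + 3 \left(-10\right) = - 141 \left(-8 + 68\right) - 30 = \left(-141\right) 60 - 30 = -8460 - 30 = -8490$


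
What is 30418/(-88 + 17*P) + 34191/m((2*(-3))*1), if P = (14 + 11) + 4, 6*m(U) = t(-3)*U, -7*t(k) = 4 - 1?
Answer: 32340913/405 ≈ 79854.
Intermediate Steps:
t(k) = -3/7 (t(k) = -(4 - 1)/7 = -⅐*3 = -3/7)
m(U) = -U/14 (m(U) = (-3*U/7)/6 = -U/14)
P = 29 (P = 25 + 4 = 29)
30418/(-88 + 17*P) + 34191/m((2*(-3))*1) = 30418/(-88 + 17*29) + 34191/((-2*(-3)/14)) = 30418/(-88 + 493) + 34191/((-(-3)/7)) = 30418/405 + 34191/((-1/14*(-6))) = 30418*(1/405) + 34191/(3/7) = 30418/405 + 34191*(7/3) = 30418/405 + 79779 = 32340913/405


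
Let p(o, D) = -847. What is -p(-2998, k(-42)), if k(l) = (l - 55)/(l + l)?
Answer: 847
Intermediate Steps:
k(l) = (-55 + l)/(2*l) (k(l) = (-55 + l)/((2*l)) = (-55 + l)*(1/(2*l)) = (-55 + l)/(2*l))
-p(-2998, k(-42)) = -1*(-847) = 847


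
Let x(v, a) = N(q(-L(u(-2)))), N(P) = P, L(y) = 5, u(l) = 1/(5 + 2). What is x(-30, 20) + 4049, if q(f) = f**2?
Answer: 4074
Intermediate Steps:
u(l) = 1/7
x(v, a) = 25 (x(v, a) = (-1*5)**2 = (-5)**2 = 25)
x(-30, 20) + 4049 = 25 + 4049 = 4074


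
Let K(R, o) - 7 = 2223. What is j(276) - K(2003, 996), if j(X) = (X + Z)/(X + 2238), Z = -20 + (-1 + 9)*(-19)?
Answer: -2803058/1257 ≈ -2230.0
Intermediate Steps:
K(R, o) = 2230 (K(R, o) = 7 + 2223 = 2230)
Z = -172 (Z = -20 + 8*(-19) = -20 - 152 = -172)
j(X) = (-172 + X)/(2238 + X) (j(X) = (X - 172)/(X + 2238) = (-172 + X)/(2238 + X))
j(276) - K(2003, 996) = (-172 + 276)/(2238 + 276) - 1*2230 = 104/2514 - 2230 = (1/2514)*104 - 2230 = 52/1257 - 2230 = -2803058/1257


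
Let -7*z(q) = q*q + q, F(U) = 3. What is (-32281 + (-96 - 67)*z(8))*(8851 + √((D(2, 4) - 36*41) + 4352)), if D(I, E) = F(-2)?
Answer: -1896158581/7 - 214231*√2879/7 ≈ -2.7252e+8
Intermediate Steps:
D(I, E) = 3
z(q) = -q/7 - q²/7 (z(q) = -(q*q + q)/7 = -(q² + q)/7 = -(q + q²)/7 = -q/7 - q²/7)
(-32281 + (-96 - 67)*z(8))*(8851 + √((D(2, 4) - 36*41) + 4352)) = (-32281 + (-96 - 67)*(-⅐*8*(1 + 8)))*(8851 + √((3 - 36*41) + 4352)) = (-32281 - (-163)*8*9/7)*(8851 + √((3 - 1476) + 4352)) = (-32281 - 163*(-72/7))*(8851 + √(-1473 + 4352)) = (-32281 + 11736/7)*(8851 + √2879) = -214231*(8851 + √2879)/7 = -1896158581/7 - 214231*√2879/7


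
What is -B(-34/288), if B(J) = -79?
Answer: 79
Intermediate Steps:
-B(-34/288) = -1*(-79) = 79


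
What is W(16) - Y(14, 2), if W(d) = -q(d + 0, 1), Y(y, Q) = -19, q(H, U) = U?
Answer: 18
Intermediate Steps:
W(d) = -1 (W(d) = -1*1 = -1)
W(16) - Y(14, 2) = -1 - 1*(-19) = -1 + 19 = 18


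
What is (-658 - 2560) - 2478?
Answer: -5696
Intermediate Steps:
(-658 - 2560) - 2478 = -3218 - 2478 = -5696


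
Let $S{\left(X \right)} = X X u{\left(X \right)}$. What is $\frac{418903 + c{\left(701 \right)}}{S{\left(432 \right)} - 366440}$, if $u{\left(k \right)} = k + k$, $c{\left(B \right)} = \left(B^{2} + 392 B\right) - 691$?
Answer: $\frac{1184405}{160876696} \approx 0.0073622$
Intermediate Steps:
$c{\left(B \right)} = -691 + B^{2} + 392 B$
$u{\left(k \right)} = 2 k$
$S{\left(X \right)} = 2 X^{3}$ ($S{\left(X \right)} = X X 2 X = X^{2} \cdot 2 X = 2 X^{3}$)
$\frac{418903 + c{\left(701 \right)}}{S{\left(432 \right)} - 366440} = \frac{418903 + \left(-691 + 701^{2} + 392 \cdot 701\right)}{2 \cdot 432^{3} - 366440} = \frac{418903 + \left(-691 + 491401 + 274792\right)}{2 \cdot 80621568 - 366440} = \frac{418903 + 765502}{161243136 - 366440} = \frac{1184405}{160876696}$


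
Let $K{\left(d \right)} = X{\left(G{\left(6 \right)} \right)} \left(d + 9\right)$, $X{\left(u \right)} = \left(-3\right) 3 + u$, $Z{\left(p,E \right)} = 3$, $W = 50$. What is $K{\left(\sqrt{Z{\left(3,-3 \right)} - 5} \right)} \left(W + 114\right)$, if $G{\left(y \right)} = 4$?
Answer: $-7380 - 820 i \sqrt{2} \approx -7380.0 - 1159.7 i$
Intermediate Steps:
$X{\left(u \right)} = -9 + u$
$K{\left(d \right)} = -45 - 5 d$ ($K{\left(d \right)} = \left(-9 + 4\right) \left(d + 9\right) = - 5 \left(9 + d\right) = -45 - 5 d$)
$K{\left(\sqrt{Z{\left(3,-3 \right)} - 5} \right)} \left(W + 114\right) = \left(-45 - 5 \sqrt{3 - 5}\right) \left(50 + 114\right) = \left(-45 - 5 \sqrt{-2}\right) 164 = \left(-45 - 5 i \sqrt{2}\right) 164 = -7380 - 820 i \sqrt{2}$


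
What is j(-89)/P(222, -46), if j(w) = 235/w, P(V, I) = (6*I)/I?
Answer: -235/534 ≈ -0.44007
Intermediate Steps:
P(V, I) = 6
j(-89)/P(222, -46) = (235/(-89))/6 = (235*(-1/89))*(⅙) = -235/89*⅙ = -235/534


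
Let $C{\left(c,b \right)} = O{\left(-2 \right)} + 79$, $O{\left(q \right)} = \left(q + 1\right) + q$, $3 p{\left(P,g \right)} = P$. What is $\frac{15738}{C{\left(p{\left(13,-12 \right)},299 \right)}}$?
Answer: $\frac{7869}{38} \approx 207.08$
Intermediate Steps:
$p{\left(P,g \right)} = \frac{P}{3}$
$O{\left(q \right)} = 1 + 2 q$ ($O{\left(q \right)} = \left(1 + q\right) + q = 1 + 2 q$)
$C{\left(c,b \right)} = 76$ ($C{\left(c,b \right)} = \left(1 + 2 \left(-2\right)\right) + 79 = \left(1 - 4\right) + 79 = -3 + 79 = 76$)
$\frac{15738}{C{\left(p{\left(13,-12 \right)},299 \right)}} = \frac{15738}{76} = 15738 \cdot \frac{1}{76} = \frac{7869}{38}$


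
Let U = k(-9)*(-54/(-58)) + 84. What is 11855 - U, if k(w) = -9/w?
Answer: 341332/29 ≈ 11770.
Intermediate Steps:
U = 2463/29 (U = (-9/(-9))*(-54/(-58)) + 84 = (-9*(-⅑))*(-54*(-1/58)) + 84 = 1*(27/29) + 84 = 27/29 + 84 = 2463/29 ≈ 84.931)
11855 - U = 11855 - 1*2463/29 = 11855 - 2463/29 = 341332/29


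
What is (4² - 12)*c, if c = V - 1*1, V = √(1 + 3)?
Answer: 4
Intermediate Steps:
V = 2 (V = √4 = 2)
c = 1 (c = 2 - 1*1 = 2 - 1 = 1)
(4² - 12)*c = (4² - 12)*1 = (16 - 12)*1 = 4*1 = 4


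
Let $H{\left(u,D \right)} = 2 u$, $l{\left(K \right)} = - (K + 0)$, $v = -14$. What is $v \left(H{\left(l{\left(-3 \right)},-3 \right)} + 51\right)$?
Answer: $-798$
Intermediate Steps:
$l{\left(K \right)} = - K$
$v \left(H{\left(l{\left(-3 \right)},-3 \right)} + 51\right) = - 14 \left(2 \left(\left(-1\right) \left(-3\right)\right) + 51\right) = - 14 \left(2 \cdot 3 + 51\right) = - 14 \left(6 + 51\right) = \left(-14\right) 57 = -798$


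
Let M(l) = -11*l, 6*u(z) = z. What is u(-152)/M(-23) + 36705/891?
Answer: 280721/6831 ≈ 41.095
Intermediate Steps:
u(z) = z/6
u(-152)/M(-23) + 36705/891 = ((⅙)*(-152))/((-11*(-23))) + 36705/891 = -76/3/253 + 36705*(1/891) = -76/3*1/253 + 12235/297 = -76/759 + 12235/297 = 280721/6831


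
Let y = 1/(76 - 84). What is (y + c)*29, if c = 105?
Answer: 24331/8 ≈ 3041.4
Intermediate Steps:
y = -⅛ (y = 1/(-8) = -⅛ ≈ -0.12500)
(y + c)*29 = (-⅛ + 105)*29 = (839/8)*29 = 24331/8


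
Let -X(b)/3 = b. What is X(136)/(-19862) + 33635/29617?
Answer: 48581579/42018061 ≈ 1.1562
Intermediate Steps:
X(b) = -3*b
X(136)/(-19862) + 33635/29617 = -3*136/(-19862) + 33635/29617 = -408*(-1/19862) + 33635*(1/29617) = 204/9931 + 4805/4231 = 48581579/42018061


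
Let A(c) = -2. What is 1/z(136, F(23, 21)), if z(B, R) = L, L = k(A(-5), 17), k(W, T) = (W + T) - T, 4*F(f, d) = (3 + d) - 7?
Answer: -1/2 ≈ -0.50000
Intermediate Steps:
F(f, d) = -1 + d/4 (F(f, d) = ((3 + d) - 7)/4 = (-4 + d)/4 = -1 + d/4)
k(W, T) = W (k(W, T) = (T + W) - T = W)
L = -2
z(B, R) = -2
1/z(136, F(23, 21)) = 1/(-2) = -1/2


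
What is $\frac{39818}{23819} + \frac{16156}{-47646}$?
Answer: $\frac{756174332}{567440037} \approx 1.3326$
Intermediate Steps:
$\frac{39818}{23819} + \frac{16156}{-47646} = 39818 \cdot \frac{1}{23819} + 16156 \left(- \frac{1}{47646}\right) = \frac{39818}{23819} - \frac{8078}{23823} = \frac{756174332}{567440037}$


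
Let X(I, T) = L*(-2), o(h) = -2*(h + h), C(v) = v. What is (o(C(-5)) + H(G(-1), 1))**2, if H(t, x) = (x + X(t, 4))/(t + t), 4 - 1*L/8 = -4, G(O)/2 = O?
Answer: 42849/16 ≈ 2678.1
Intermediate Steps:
G(O) = 2*O
L = 64 (L = 32 - 8*(-4) = 32 + 32 = 64)
o(h) = -4*h
X(I, T) = -128 (X(I, T) = 64*(-2) = -128)
H(t, x) = (-128 + x)/(2*t) (H(t, x) = (x - 128)/(t + t) = (-128 + x)/((2*t)) = (-128 + x)*(1/(2*t)) = (-128 + x)/(2*t))
(o(C(-5)) + H(G(-1), 1))**2 = (-4*(-5) + (-128 + 1)/(2*((2*(-1)))))**2 = (20 + (1/2)*(-127)/(-2))**2 = (20 + (1/2)*(-1/2)*(-127))**2 = (20 + 127/4)**2 = (207/4)**2 = 42849/16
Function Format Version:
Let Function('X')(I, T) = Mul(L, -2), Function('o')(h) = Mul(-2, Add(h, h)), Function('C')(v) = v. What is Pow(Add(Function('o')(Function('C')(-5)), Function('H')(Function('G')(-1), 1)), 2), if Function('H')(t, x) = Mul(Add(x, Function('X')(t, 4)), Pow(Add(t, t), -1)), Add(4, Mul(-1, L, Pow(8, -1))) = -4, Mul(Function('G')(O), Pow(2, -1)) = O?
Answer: Rational(42849, 16) ≈ 2678.1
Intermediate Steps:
Function('G')(O) = Mul(2, O)
L = 64 (L = Add(32, Mul(-8, -4)) = Add(32, 32) = 64)
Function('o')(h) = Mul(-4, h) (Function('o')(h) = Mul(-2, Mul(2, h)) = Mul(-4, h))
Function('X')(I, T) = -128 (Function('X')(I, T) = Mul(64, -2) = -128)
Function('H')(t, x) = Mul(Rational(1, 2), Pow(t, -1), Add(-128, x)) (Function('H')(t, x) = Mul(Add(x, -128), Pow(Add(t, t), -1)) = Mul(Add(-128, x), Pow(Mul(2, t), -1)) = Mul(Add(-128, x), Mul(Rational(1, 2), Pow(t, -1))) = Mul(Rational(1, 2), Pow(t, -1), Add(-128, x)))
Pow(Add(Function('o')(Function('C')(-5)), Function('H')(Function('G')(-1), 1)), 2) = Pow(Add(Mul(-4, -5), Mul(Rational(1, 2), Pow(Mul(2, -1), -1), Add(-128, 1))), 2) = Pow(Add(20, Mul(Rational(1, 2), Pow(-2, -1), -127)), 2) = Pow(Add(20, Mul(Rational(1, 2), Rational(-1, 2), -127)), 2) = Pow(Add(20, Rational(127, 4)), 2) = Pow(Rational(207, 4), 2) = Rational(42849, 16)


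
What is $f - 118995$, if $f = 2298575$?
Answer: $2179580$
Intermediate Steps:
$f - 118995 = 2298575 - 118995 = 2179580$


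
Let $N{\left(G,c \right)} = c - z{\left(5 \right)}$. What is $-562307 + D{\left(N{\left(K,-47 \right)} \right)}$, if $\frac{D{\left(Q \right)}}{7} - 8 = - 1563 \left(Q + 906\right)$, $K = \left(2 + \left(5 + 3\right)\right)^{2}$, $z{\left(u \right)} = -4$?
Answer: $-10004334$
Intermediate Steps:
$K = 100$ ($K = \left(2 + 8\right)^{2} = 10^{2} = 100$)
$N{\left(G,c \right)} = 4 + c$ ($N{\left(G,c \right)} = c - -4 = c + 4 = 4 + c$)
$D{\left(Q \right)} = -9912490 - 10941 Q$ ($D{\left(Q \right)} = 56 + 7 \left(- 1563 \left(Q + 906\right)\right) = 56 + 7 \left(- 1563 \left(906 + Q\right)\right) = 56 + 7 \left(-1416078 - 1563 Q\right) = 56 - \left(9912546 + 10941 Q\right) = -9912490 - 10941 Q$)
$-562307 + D{\left(N{\left(K,-47 \right)} \right)} = -562307 - \left(9912490 + 10941 \left(4 - 47\right)\right) = -562307 - 9442027 = -10004334$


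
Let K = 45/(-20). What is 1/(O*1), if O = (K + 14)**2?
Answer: 16/2209 ≈ 0.0072431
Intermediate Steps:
K = -9/4 (K = 45*(-1/20) = -9/4 ≈ -2.2500)
O = 2209/16 (O = (-9/4 + 14)**2 = (47/4)**2 = 2209/16 ≈ 138.06)
1/(O*1) = 1/((2209/16)*1) = 1/(2209/16) = 16/2209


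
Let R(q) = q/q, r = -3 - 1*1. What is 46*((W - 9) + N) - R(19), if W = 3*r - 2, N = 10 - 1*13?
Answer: -1197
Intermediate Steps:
N = -3 (N = 10 - 13 = -3)
r = -4 (r = -3 - 1 = -4)
R(q) = 1
W = -14 (W = 3*(-4) - 2 = -12 - 2 = -14)
46*((W - 9) + N) - R(19) = 46*((-14 - 9) - 3) - 1*1 = 46*(-23 - 3) - 1 = 46*(-26) - 1 = -1196 - 1 = -1197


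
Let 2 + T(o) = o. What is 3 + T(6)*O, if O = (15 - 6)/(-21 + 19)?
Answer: -15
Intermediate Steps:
T(o) = -2 + o
O = -9/2 (O = 9/(-2) = 9*(-1/2) = -9/2 ≈ -4.5000)
3 + T(6)*O = 3 + (-2 + 6)*(-9/2) = 3 + 4*(-9/2) = 3 - 18 = -15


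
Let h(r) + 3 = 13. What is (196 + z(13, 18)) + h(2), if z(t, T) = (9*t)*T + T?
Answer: 2330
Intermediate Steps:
h(r) = 10 (h(r) = -3 + 13 = 10)
z(t, T) = T + 9*T*t (z(t, T) = 9*T*t + T = T + 9*T*t)
(196 + z(13, 18)) + h(2) = (196 + 18*(1 + 9*13)) + 10 = (196 + 18*(1 + 117)) + 10 = (196 + 18*118) + 10 = (196 + 2124) + 10 = 2320 + 10 = 2330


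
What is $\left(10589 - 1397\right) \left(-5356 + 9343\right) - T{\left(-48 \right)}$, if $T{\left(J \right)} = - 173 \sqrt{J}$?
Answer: $36648504 + 692 i \sqrt{3} \approx 3.6649 \cdot 10^{7} + 1198.6 i$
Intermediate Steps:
$\left(10589 - 1397\right) \left(-5356 + 9343\right) - T{\left(-48 \right)} = \left(10589 - 1397\right) \left(-5356 + 9343\right) - - 173 \sqrt{-48} = 9192 \cdot 3987 - - 173 \cdot 4 i \sqrt{3} = 36648504 - - 692 i \sqrt{3} = 36648504 + 692 i \sqrt{3}$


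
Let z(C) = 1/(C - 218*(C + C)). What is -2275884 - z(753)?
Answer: -745477183619/327555 ≈ -2.2759e+6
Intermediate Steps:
z(C) = -1/(435*C) (z(C) = 1/(C - 436*C) = 1/(-435*C) = -1/(435*C))
-2275884 - z(753) = -2275884 - (-1)/(435*753) = -2275884 - 1*(-1/327555) = -2275884 + 1/327555 = -745477183619/327555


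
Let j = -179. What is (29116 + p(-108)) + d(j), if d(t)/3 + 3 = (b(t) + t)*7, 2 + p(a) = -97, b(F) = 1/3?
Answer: 25256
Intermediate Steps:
b(F) = 1/3
p(a) = -99 (p(a) = -2 - 97 = -99)
d(t) = -2 + 21*t (d(t) = -9 + 3*((1/3 + t)*7) = -9 + 3*(7/3 + 7*t) = -9 + (7 + 21*t) = -2 + 21*t)
(29116 + p(-108)) + d(j) = (29116 - 99) + (-2 + 21*(-179)) = 29017 + (-2 - 3759) = 29017 - 3761 = 25256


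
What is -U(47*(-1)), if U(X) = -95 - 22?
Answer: 117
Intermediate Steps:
U(X) = -117
-U(47*(-1)) = -1*(-117) = 117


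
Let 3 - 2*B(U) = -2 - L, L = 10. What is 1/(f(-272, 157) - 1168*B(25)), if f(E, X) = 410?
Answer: -1/8350 ≈ -0.00011976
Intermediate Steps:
B(U) = 15/2 (B(U) = 3/2 - (-2 - 1*10)/2 = 3/2 - (-2 - 10)/2 = 3/2 - 1/2*(-12) = 3/2 + 6 = 15/2)
1/(f(-272, 157) - 1168*B(25)) = 1/(410 - 1168*15/2) = 1/(410 - 8760) = 1/(-8350) = -1/8350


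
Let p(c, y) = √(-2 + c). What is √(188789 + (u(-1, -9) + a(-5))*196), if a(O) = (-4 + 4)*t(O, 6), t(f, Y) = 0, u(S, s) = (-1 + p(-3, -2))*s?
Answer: √(190553 - 1764*I*√5) ≈ 436.55 - 4.518*I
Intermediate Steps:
u(S, s) = s*(-1 + I*√5) (u(S, s) = (-1 + √(-2 - 3))*s = (-1 + √(-5))*s = (-1 + I*√5)*s = s*(-1 + I*√5))
a(O) = 0 (a(O) = (-4 + 4)*0 = 0*0 = 0)
√(188789 + (u(-1, -9) + a(-5))*196) = √(188789 + (-9*(-1 + I*√5) + 0)*196) = √(188789 + ((9 - 9*I*√5) + 0)*196) = √(188789 + (9 - 9*I*√5)*196) = √(188789 + (1764 - 1764*I*√5)) = √(190553 - 1764*I*√5)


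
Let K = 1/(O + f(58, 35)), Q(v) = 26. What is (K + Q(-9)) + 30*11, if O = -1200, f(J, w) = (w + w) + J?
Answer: 381631/1072 ≈ 356.00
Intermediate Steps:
f(J, w) = J + 2*w (f(J, w) = 2*w + J = J + 2*w)
K = -1/1072 (K = 1/(-1200 + (58 + 2*35)) = 1/(-1200 + (58 + 70)) = 1/(-1200 + 128) = 1/(-1072) = -1/1072 ≈ -0.00093284)
(K + Q(-9)) + 30*11 = (-1/1072 + 26) + 30*11 = 27871/1072 + 330 = 381631/1072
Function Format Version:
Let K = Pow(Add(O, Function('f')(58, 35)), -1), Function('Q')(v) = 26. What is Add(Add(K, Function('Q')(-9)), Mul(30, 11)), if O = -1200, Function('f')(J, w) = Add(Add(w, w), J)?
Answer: Rational(381631, 1072) ≈ 356.00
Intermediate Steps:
Function('f')(J, w) = Add(J, Mul(2, w)) (Function('f')(J, w) = Add(Mul(2, w), J) = Add(J, Mul(2, w)))
K = Rational(-1, 1072) (K = Pow(Add(-1200, Add(58, Mul(2, 35))), -1) = Pow(Add(-1200, Add(58, 70)), -1) = Pow(Add(-1200, 128), -1) = Pow(-1072, -1) = Rational(-1, 1072) ≈ -0.00093284)
Add(Add(K, Function('Q')(-9)), Mul(30, 11)) = Add(Add(Rational(-1, 1072), 26), Mul(30, 11)) = Add(Rational(27871, 1072), 330) = Rational(381631, 1072)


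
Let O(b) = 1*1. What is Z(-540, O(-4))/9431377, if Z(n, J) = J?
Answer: 1/9431377 ≈ 1.0603e-7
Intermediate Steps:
O(b) = 1
Z(-540, O(-4))/9431377 = 1/9431377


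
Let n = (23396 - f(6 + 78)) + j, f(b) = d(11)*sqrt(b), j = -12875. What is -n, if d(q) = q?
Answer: -10521 + 22*sqrt(21) ≈ -10420.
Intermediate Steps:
f(b) = 11*sqrt(b)
n = 10521 - 22*sqrt(21) (n = (23396 - 11*sqrt(6 + 78)) - 12875 = (23396 - 11*sqrt(84)) - 12875 = (23396 - 11*2*sqrt(21)) - 12875 = (23396 - 22*sqrt(21)) - 12875 = 10521 - 22*sqrt(21) ≈ 10420.)
-n = -(10521 - 22*sqrt(21)) = -10521 + 22*sqrt(21)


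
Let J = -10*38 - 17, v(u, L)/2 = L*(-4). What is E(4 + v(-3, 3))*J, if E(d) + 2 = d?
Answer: 8734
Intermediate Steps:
v(u, L) = -8*L (v(u, L) = 2*(L*(-4)) = 2*(-4*L) = -8*L)
E(d) = -2 + d
J = -397 (J = -380 - 17 = -397)
E(4 + v(-3, 3))*J = (-2 + (4 - 8*3))*(-397) = (-2 + (4 - 24))*(-397) = (-2 - 20)*(-397) = -22*(-397) = 8734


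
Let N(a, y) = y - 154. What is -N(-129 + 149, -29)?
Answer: 183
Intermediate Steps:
N(a, y) = -154 + y
-N(-129 + 149, -29) = -(-154 - 29) = -1*(-183) = 183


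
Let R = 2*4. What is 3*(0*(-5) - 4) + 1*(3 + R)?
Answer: -1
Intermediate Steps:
R = 8
3*(0*(-5) - 4) + 1*(3 + R) = 3*(0*(-5) - 4) + 1*(3 + 8) = 3*(0 - 4) + 1*11 = 3*(-4) + 11 = -12 + 11 = -1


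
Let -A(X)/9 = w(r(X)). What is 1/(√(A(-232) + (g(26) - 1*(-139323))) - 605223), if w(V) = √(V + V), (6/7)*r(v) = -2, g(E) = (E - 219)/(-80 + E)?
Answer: 18/(-10894014 + √6*√(7523635 - 162*I*√42)) ≈ -1.6533e-6 + 7.1188e-14*I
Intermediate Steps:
g(E) = (-219 + E)/(-80 + E)
r(v) = -7/3 (r(v) = (7/6)*(-2) = -7/3)
w(V) = √2*√V (w(V) = √(2*V) = √2*√V)
A(X) = -3*I*√42 (A(X) = -9*√2*√(-7/3) = -9*√2*I*√21/3 = -3*I*√42)
1/(√(A(-232) + (g(26) - 1*(-139323))) - 605223) = 1/(√(-3*I*√42 + ((-219 + 26)/(-80 + 26) - 1*(-139323))) - 605223) = 1/(√(-3*I*√42 + (-193/(-54) + 139323)) - 605223) = 1/(√(-3*I*√42 + (-1/54*(-193) + 139323)) - 605223) = 1/(√(-3*I*√42 + (193/54 + 139323)) - 605223) = 1/(√(-3*I*√42 + 7523635/54) - 605223) = 1/(√(7523635/54 - 3*I*√42) - 605223) = 1/(-605223 + √(7523635/54 - 3*I*√42))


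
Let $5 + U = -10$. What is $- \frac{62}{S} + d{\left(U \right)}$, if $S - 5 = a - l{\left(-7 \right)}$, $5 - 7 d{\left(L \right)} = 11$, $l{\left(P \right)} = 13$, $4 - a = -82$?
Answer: $- \frac{451}{273} \approx -1.652$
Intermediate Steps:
$U = -15$ ($U = -5 - 10 = -15$)
$a = 86$ ($a = 4 - -82 = 4 + 82 = 86$)
$d{\left(L \right)} = - \frac{6}{7}$ ($d{\left(L \right)} = \frac{5}{7} - \frac{11}{7} = - \frac{6}{7}$)
$S = 78$ ($S = 5 + \left(86 - 13\right) = 5 + 73 = 78$)
$- \frac{62}{S} + d{\left(U \right)} = - \frac{62}{78} - \frac{6}{7} = \left(-62\right) \frac{1}{78} - \frac{6}{7} = - \frac{31}{39} - \frac{6}{7} = - \frac{451}{273}$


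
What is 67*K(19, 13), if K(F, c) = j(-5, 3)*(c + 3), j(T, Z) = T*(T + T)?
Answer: 53600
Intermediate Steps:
j(T, Z) = 2*T² (j(T, Z) = T*(2*T) = 2*T²)
K(F, c) = 150 + 50*c (K(F, c) = (2*(-5)²)*(c + 3) = (2*25)*(3 + c) = 50*(3 + c) = 150 + 50*c)
67*K(19, 13) = 67*(150 + 50*13) = 67*(150 + 650) = 67*800 = 53600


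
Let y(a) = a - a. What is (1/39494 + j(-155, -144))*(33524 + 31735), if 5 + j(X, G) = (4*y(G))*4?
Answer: -12886629471/39494 ≈ -3.2629e+5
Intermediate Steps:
y(a) = 0
j(X, G) = -5 (j(X, G) = -5 + (4*0)*4 = -5 + 0*4 = -5 + 0 = -5)
(1/39494 + j(-155, -144))*(33524 + 31735) = (1/39494 - 5)*(33524 + 31735) = (1/39494 - 5)*65259 = -197469/39494*65259 = -12886629471/39494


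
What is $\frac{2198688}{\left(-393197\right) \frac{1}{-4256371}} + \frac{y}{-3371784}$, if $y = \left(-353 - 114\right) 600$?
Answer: $\frac{187825064628478249}{7891519961} \approx 2.3801 \cdot 10^{7}$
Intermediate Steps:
$y = -280200$ ($y = \left(-467\right) 600 = -280200$)
$\frac{2198688}{\left(-393197\right) \frac{1}{-4256371}} + \frac{y}{-3371784} = \frac{2198688}{\left(-393197\right) \frac{1}{-4256371}} - \frac{280200}{-3371784} = \frac{2198688}{\left(-393197\right) \left(- \frac{1}{4256371}\right)} - - \frac{11675}{140491} = \frac{2198688}{\frac{56171}{608053}} + \frac{11675}{140491} = 2198688 \cdot \frac{608053}{56171} + \frac{11675}{140491} = \frac{1336918834464}{56171} + \frac{11675}{140491} = \frac{187825064628478249}{7891519961}$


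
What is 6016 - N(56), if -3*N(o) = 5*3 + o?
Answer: 18119/3 ≈ 6039.7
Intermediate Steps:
N(o) = -5 - o/3 (N(o) = -(5*3 + o)/3 = -(15 + o)/3 = -5 - o/3)
6016 - N(56) = 6016 - (-5 - 1/3*56) = 6016 - (-5 - 56/3) = 6016 - 1*(-71/3) = 6016 + 71/3 = 18119/3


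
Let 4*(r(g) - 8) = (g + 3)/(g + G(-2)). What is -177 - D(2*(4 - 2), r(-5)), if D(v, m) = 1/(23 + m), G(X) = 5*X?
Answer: -164817/931 ≈ -177.03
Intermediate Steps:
r(g) = 8 + (3 + g)/(4*(-10 + g)) (r(g) = 8 + ((g + 3)/(g + 5*(-2)))/4 = 8 + ((3 + g)/(g - 10))/4 = 8 + ((3 + g)/(-10 + g))/4 = 8 + (3 + g)/(4*(-10 + g)))
-177 - D(2*(4 - 2), r(-5)) = -177 - 1/(23 + (-317 + 33*(-5))/(4*(-10 - 5))) = -177 - 1/(23 + (¼)*(-317 - 165)/(-15)) = -177 - 1/(23 + (¼)*(-1/15)*(-482)) = -177 - 1/(23 + 241/30) = -177 - 1/931/30 = -177 - 1*30/931 = -177 - 30/931 = -164817/931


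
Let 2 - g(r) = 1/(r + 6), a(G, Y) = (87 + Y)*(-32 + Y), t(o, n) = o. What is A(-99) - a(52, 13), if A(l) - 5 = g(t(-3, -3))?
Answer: 5720/3 ≈ 1906.7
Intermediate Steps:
a(G, Y) = (-32 + Y)*(87 + Y)
g(r) = 2 - 1/(6 + r) (g(r) = 2 - 1/(r + 6) = 2 - 1/(6 + r))
A(l) = 20/3 (A(l) = 5 + (11 + 2*(-3))/(6 - 3) = 5 + (11 - 6)/3 = 5 + (⅓)*5 = 5 + 5/3 = 20/3)
A(-99) - a(52, 13) = 20/3 - (-2784 + 13² + 55*13) = 20/3 - (-2784 + 169 + 715) = 20/3 - 1*(-1900) = 20/3 + 1900 = 5720/3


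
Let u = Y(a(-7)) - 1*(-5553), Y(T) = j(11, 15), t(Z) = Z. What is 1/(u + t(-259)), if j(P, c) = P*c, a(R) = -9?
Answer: 1/5459 ≈ 0.00018318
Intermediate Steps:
Y(T) = 165 (Y(T) = 11*15 = 165)
u = 5718 (u = 165 - 1*(-5553) = 165 + 5553 = 5718)
1/(u + t(-259)) = 1/(5718 - 259) = 1/5459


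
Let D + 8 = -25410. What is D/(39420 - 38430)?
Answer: -12709/495 ≈ -25.675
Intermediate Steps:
D = -25418 (D = -8 - 25410 = -25418)
D/(39420 - 38430) = -25418/(39420 - 38430) = -25418/990 = -25418*1/990 = -12709/495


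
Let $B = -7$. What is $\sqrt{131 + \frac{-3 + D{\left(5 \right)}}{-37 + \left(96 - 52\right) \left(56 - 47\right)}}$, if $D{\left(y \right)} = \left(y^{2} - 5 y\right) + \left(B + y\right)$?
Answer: $\frac{4 \sqrt{1055101}}{359} \approx 11.445$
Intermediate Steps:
$D{\left(y \right)} = -7 + y^{2} - 4 y$ ($D{\left(y \right)} = \left(y^{2} - 5 y\right) + \left(-7 + y\right) = -7 + y^{2} - 4 y$)
$\sqrt{131 + \frac{-3 + D{\left(5 \right)}}{-37 + \left(96 - 52\right) \left(56 - 47\right)}} = \sqrt{131 + \frac{-3 - \left(27 - 25\right)}{-37 + \left(96 - 52\right) \left(56 - 47\right)}} = \sqrt{131 + \frac{-3 - 2}{-37 + 44 \cdot 9}} = \sqrt{131 + \frac{-3 - 2}{-37 + 396}} = \sqrt{131 - \frac{5}{359}} = \sqrt{\frac{47024}{359}} = \frac{4 \sqrt{1055101}}{359}$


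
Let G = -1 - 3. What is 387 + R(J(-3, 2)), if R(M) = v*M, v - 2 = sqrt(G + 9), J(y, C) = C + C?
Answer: 395 + 4*sqrt(5) ≈ 403.94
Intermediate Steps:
J(y, C) = 2*C
G = -4
v = 2 + sqrt(5) (v = 2 + sqrt(-4 + 9) = 2 + sqrt(5) ≈ 4.2361)
R(M) = M*(2 + sqrt(5)) (R(M) = (2 + sqrt(5))*M = M*(2 + sqrt(5)))
387 + R(J(-3, 2)) = 387 + (2*2)*(2 + sqrt(5)) = 387 + 4*(2 + sqrt(5)) = 387 + (8 + 4*sqrt(5)) = 395 + 4*sqrt(5)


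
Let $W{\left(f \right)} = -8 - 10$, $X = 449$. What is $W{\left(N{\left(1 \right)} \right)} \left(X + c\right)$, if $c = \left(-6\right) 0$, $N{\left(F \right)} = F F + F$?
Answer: $-8082$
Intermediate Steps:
$N{\left(F \right)} = F + F^{2}$ ($N{\left(F \right)} = F^{2} + F = F + F^{2}$)
$c = 0$
$W{\left(f \right)} = -18$ ($W{\left(f \right)} = -8 - 10 = -18$)
$W{\left(N{\left(1 \right)} \right)} \left(X + c\right) = - 18 \left(449 + 0\right) = \left(-18\right) 449 = -8082$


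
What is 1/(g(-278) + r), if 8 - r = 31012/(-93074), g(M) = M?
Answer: -46537/12549484 ≈ -0.0037083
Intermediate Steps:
r = 387802/46537 (r = 8 - 31012/(-93074) = 8 - 31012*(-1)/93074 = 8 - 1*(-15506/46537) = 8 + 15506/46537 = 387802/46537 ≈ 8.3332)
1/(g(-278) + r) = 1/(-278 + 387802/46537) = 1/(-12549484/46537) = -46537/12549484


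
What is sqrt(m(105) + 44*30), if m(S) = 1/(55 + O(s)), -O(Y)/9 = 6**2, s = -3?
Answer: sqrt(95516251)/269 ≈ 36.332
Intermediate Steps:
O(Y) = -324 (O(Y) = -9*6**2 = -9*36 = -324)
m(S) = -1/269 (m(S) = 1/(55 - 324) = 1/(-269) = -1/269)
sqrt(m(105) + 44*30) = sqrt(-1/269 + 44*30) = sqrt(-1/269 + 1320) = sqrt(355079/269) = sqrt(95516251)/269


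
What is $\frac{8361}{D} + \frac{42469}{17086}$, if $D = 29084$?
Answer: $\frac{689012221}{248464612} \approx 2.7731$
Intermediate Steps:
$\frac{8361}{D} + \frac{42469}{17086} = \frac{8361}{29084} + \frac{42469}{17086} = \frac{689012221}{248464612}$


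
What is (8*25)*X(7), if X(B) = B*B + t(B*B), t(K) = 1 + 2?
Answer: 10400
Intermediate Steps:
t(K) = 3
X(B) = 3 + B**2 (X(B) = B*B + 3 = B**2 + 3 = 3 + B**2)
(8*25)*X(7) = (8*25)*(3 + 7**2) = 200*(3 + 49) = 200*52 = 10400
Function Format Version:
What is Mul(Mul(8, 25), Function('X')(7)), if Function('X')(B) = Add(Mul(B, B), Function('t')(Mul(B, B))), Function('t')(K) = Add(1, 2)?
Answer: 10400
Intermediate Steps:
Function('t')(K) = 3
Function('X')(B) = Add(3, Pow(B, 2)) (Function('X')(B) = Add(Mul(B, B), 3) = Add(Pow(B, 2), 3) = Add(3, Pow(B, 2)))
Mul(Mul(8, 25), Function('X')(7)) = Mul(Mul(8, 25), Add(3, Pow(7, 2))) = Mul(200, Add(3, 49)) = Mul(200, 52) = 10400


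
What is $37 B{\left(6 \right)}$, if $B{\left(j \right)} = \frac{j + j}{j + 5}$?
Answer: $\frac{444}{11} \approx 40.364$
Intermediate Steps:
$B{\left(j \right)} = \frac{2 j}{5 + j}$
$37 B{\left(6 \right)} = 37 \cdot 2 \cdot 6 \frac{1}{5 + 6} = 37 \cdot 2 \cdot 6 \cdot \frac{1}{11} = 37 \cdot \frac{12}{11} = \frac{444}{11}$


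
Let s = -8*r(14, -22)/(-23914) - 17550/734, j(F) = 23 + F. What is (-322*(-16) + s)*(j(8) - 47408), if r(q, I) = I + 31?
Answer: -96921260111275/398929 ≈ -2.4295e+8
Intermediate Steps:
r(q, I) = 31 + I
s = -104909463/4388219 (s = -8*(31 - 22)/(-23914) - 17550/734 = -8*9*(-1/23914) - 17550*1/734 = -72*(-1/23914) - 8775/367 = 36/11957 - 8775/367 = -104909463/4388219 ≈ -23.907)
(-322*(-16) + s)*(j(8) - 47408) = (-322*(-16) - 104909463/4388219)*((23 + 8) - 47408) = (5152 - 104909463/4388219)*(31 - 47408) = (22503194825/4388219)*(-47377) = -96921260111275/398929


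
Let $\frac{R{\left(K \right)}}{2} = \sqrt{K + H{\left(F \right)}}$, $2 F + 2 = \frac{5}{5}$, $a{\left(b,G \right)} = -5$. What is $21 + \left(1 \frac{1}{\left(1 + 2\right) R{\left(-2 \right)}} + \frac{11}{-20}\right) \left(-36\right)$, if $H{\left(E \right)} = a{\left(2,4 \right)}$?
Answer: $\frac{204}{5} + \frac{6 i \sqrt{7}}{7} \approx 40.8 + 2.2678 i$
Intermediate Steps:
$F = - \frac{1}{2}$ ($F = -1 + \frac{5 \cdot \frac{1}{5}}{2} = -1 + \frac{1}{2} \cdot 1 = -1 + \frac{1}{2} = - \frac{1}{2} \approx -0.5$)
$H{\left(E \right)} = -5$
$R{\left(K \right)} = 2 \sqrt{-5 + K}$ ($R{\left(K \right)} = 2 \sqrt{K - 5} = 2 \sqrt{-5 + K}$)
$21 + \left(1 \frac{1}{\left(1 + 2\right) R{\left(-2 \right)}} + \frac{11}{-20}\right) \left(-36\right) = 21 + \left(1 \frac{1}{\left(1 + 2\right) 2 \sqrt{-5 - 2}} + \frac{11}{-20}\right) \left(-36\right) = 21 + \left(1 \frac{1}{3 \cdot 2 \sqrt{-7}} + 11 \left(- \frac{1}{20}\right)\right) \left(-36\right) = 21 + \left(1 \frac{1}{3 \cdot 2 i \sqrt{7}} - \frac{11}{20}\right) \left(-36\right) = 21 + \left(1 \frac{1}{6 i \sqrt{7}} - \frac{11}{20}\right) \left(-36\right) = 21 + \left(1 \left(- \frac{i \sqrt{7}}{42}\right) - \frac{11}{20}\right) \left(-36\right) = 21 + \left(- \frac{i \sqrt{7}}{42} - \frac{11}{20}\right) \left(-36\right) = 21 + \left(- \frac{11}{20} - \frac{i \sqrt{7}}{42}\right) \left(-36\right) = 21 + \left(\frac{99}{5} + \frac{6 i \sqrt{7}}{7}\right) = \frac{204}{5} + \frac{6 i \sqrt{7}}{7}$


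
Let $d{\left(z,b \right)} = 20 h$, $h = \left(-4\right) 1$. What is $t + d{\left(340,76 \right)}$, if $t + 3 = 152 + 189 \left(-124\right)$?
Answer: $-23367$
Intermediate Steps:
$t = -23287$ ($t = -3 + \left(152 + 189 \left(-124\right)\right) = -3 + \left(152 - 23436\right) = -3 - 23284 = -23287$)
$h = -4$
$d{\left(z,b \right)} = -80$ ($d{\left(z,b \right)} = 20 \left(-4\right) = -80$)
$t + d{\left(340,76 \right)} = -23287 - 80 = -23367$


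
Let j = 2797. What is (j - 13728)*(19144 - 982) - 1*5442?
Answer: -198534264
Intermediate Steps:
(j - 13728)*(19144 - 982) - 1*5442 = (2797 - 13728)*(19144 - 982) - 1*5442 = -10931*18162 - 5442 = -198528822 - 5442 = -198534264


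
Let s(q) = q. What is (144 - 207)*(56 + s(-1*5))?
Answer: -3213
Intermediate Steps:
(144 - 207)*(56 + s(-1*5)) = (144 - 207)*(56 - 1*5) = -63*(56 - 5) = -63*51 = -3213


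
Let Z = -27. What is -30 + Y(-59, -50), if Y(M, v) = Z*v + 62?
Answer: 1382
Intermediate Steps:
Y(M, v) = 62 - 27*v (Y(M, v) = -27*v + 62 = 62 - 27*v)
-30 + Y(-59, -50) = -30 + (62 - 27*(-50)) = -30 + (62 + 1350) = -30 + 1412 = 1382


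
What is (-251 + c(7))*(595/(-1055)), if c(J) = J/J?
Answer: 29750/211 ≈ 141.00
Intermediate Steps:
c(J) = 1
(-251 + c(7))*(595/(-1055)) = (-251 + 1)*(595/(-1055)) = -148750*(-1)/1055 = -250*(-119/211) = 29750/211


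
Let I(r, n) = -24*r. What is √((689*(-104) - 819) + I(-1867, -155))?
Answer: I*√27667 ≈ 166.33*I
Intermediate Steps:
√((689*(-104) - 819) + I(-1867, -155)) = √((689*(-104) - 819) - 24*(-1867)) = √((-71656 - 819) + 44808) = √(-72475 + 44808) = √(-27667) = I*√27667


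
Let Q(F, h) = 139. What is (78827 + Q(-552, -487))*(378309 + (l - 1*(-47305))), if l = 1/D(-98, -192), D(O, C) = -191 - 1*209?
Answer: 6721806985317/200 ≈ 3.3609e+10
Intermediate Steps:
D(O, C) = -400 (D(O, C) = -191 - 209 = -400)
l = -1/400 (l = 1/(-400) = -1/400 ≈ -0.0025000)
(78827 + Q(-552, -487))*(378309 + (l - 1*(-47305))) = (78827 + 139)*(378309 + (-1/400 - 1*(-47305))) = 78966*(378309 + (-1/400 + 47305)) = 78966*(378309 + 18921999/400) = 78966*(170245599/400) = 6721806985317/200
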